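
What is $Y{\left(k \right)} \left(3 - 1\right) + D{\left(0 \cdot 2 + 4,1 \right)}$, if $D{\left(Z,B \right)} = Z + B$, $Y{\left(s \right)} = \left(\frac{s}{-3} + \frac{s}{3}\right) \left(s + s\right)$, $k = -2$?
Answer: $5$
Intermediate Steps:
$Y{\left(s \right)} = 0$ ($Y{\left(s \right)} = \left(s \left(- \frac{1}{3}\right) + s \frac{1}{3}\right) 2 s = \left(- \frac{s}{3} + \frac{s}{3}\right) 2 s = 0 \cdot 2 s = 0$)
$D{\left(Z,B \right)} = B + Z$
$Y{\left(k \right)} \left(3 - 1\right) + D{\left(0 \cdot 2 + 4,1 \right)} = 0 \left(3 - 1\right) + \left(1 + \left(0 \cdot 2 + 4\right)\right) = 0 \left(3 - 1\right) + \left(1 + \left(0 + 4\right)\right) = 0 \cdot 2 + \left(1 + 4\right) = 0 + 5 = 5$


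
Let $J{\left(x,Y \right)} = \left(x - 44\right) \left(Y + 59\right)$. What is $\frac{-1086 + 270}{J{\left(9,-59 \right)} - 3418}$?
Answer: $\frac{408}{1709} \approx 0.23874$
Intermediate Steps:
$J{\left(x,Y \right)} = \left(-44 + x\right) \left(59 + Y\right)$
$\frac{-1086 + 270}{J{\left(9,-59 \right)} - 3418} = \frac{-1086 + 270}{\left(-2596 - -2596 + 59 \cdot 9 - 531\right) - 3418} = - \frac{816}{\left(-2596 + 2596 + 531 - 531\right) - 3418} = - \frac{816}{0 - 3418} = - \frac{816}{-3418} = \left(-816\right) \left(- \frac{1}{3418}\right) = \frac{408}{1709}$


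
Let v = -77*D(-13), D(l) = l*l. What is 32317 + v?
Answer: 19304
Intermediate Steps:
D(l) = l²
v = -13013 (v = -77*(-13)² = -77*169 = -13013)
32317 + v = 32317 - 13013 = 19304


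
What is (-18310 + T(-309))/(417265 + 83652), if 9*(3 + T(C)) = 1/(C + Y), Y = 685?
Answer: -61971191/1695103128 ≈ -0.036559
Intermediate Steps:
T(C) = -3 + 1/(9*(685 + C)) (T(C) = -3 + 1/(9*(C + 685)) = -3 + 1/(9*(685 + C)))
(-18310 + T(-309))/(417265 + 83652) = (-18310 + (-18494 - 27*(-309))/(9*(685 - 309)))/(417265 + 83652) = (-18310 + (⅑)*(-18494 + 8343)/376)/500917 = (-18310 + (⅑)*(1/376)*(-10151))*(1/500917) = (-18310 - 10151/3384)*(1/500917) = -61971191/3384*1/500917 = -61971191/1695103128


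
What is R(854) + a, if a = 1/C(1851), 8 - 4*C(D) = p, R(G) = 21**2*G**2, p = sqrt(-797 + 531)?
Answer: 53068678756/165 + 2*I*sqrt(266)/165 ≈ 3.2163e+8 + 0.19769*I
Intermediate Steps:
p = I*sqrt(266) (p = sqrt(-266) = I*sqrt(266) ≈ 16.31*I)
R(G) = 441*G**2
C(D) = 2 - I*sqrt(266)/4
a = 1/(2 - I*sqrt(266)/4) ≈ 0.09697 + 0.19769*I
R(854) + a = 441*854**2 + (16/165 + 2*I*sqrt(266)/165) = 441*729316 + (16/165 + 2*I*sqrt(266)/165) = 321628356 + (16/165 + 2*I*sqrt(266)/165) = 53068678756/165 + 2*I*sqrt(266)/165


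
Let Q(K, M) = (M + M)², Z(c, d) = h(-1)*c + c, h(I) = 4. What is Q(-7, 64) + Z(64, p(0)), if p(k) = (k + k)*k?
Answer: 16704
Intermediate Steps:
p(k) = 2*k² (p(k) = (2*k)*k = 2*k²)
Z(c, d) = 5*c (Z(c, d) = 4*c + c = 5*c)
Q(K, M) = 4*M² (Q(K, M) = (2*M)² = 4*M²)
Q(-7, 64) + Z(64, p(0)) = 4*64² + 5*64 = 4*4096 + 320 = 16384 + 320 = 16704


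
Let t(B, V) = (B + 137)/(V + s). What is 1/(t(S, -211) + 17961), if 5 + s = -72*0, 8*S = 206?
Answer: 288/5172551 ≈ 5.5679e-5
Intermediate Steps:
S = 103/4 (S = (1/8)*206 = 103/4 ≈ 25.750)
s = -5 (s = -5 - 72*0 = -5 + 0 = -5)
t(B, V) = (137 + B)/(-5 + V) (t(B, V) = (B + 137)/(V - 5) = (137 + B)/(-5 + V))
1/(t(S, -211) + 17961) = 1/((137 + 103/4)/(-5 - 211) + 17961) = 1/((651/4)/(-216) + 17961) = 1/(-1/216*651/4 + 17961) = 1/(-217/288 + 17961) = 1/(5172551/288) = 288/5172551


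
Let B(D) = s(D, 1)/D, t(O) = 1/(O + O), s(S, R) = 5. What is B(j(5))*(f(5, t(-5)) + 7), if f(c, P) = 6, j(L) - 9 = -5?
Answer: 65/4 ≈ 16.250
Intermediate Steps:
j(L) = 4 (j(L) = 9 - 5 = 4)
t(O) = 1/(2*O)
B(D) = 5/D
B(j(5))*(f(5, t(-5)) + 7) = (5/4)*(6 + 7) = (5*(¼))*13 = (5/4)*13 = 65/4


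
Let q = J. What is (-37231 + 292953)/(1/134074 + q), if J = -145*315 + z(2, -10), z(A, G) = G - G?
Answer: -34285671428/6123829949 ≈ -5.5987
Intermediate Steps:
z(A, G) = 0
J = -45675 (J = -145*315 + 0 = -45675 + 0 = -45675)
q = -45675
(-37231 + 292953)/(1/134074 + q) = (-37231 + 292953)/(1/134074 - 45675) = 255722/(1/134074 - 45675) = 255722/(-6123829949/134074) = 255722*(-134074/6123829949) = -34285671428/6123829949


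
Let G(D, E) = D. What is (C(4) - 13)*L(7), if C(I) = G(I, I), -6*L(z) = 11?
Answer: 33/2 ≈ 16.500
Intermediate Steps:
L(z) = -11/6 (L(z) = -⅙*11 = -11/6)
C(I) = I
(C(4) - 13)*L(7) = (4 - 13)*(-11/6) = -9*(-11/6) = 33/2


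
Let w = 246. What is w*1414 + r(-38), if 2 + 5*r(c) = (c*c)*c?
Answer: 1684346/5 ≈ 3.3687e+5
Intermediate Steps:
r(c) = -⅖ + c³/5 (r(c) = -⅖ + ((c*c)*c)/5 = -⅖ + (c²*c)/5 = -⅖ + c³/5)
w*1414 + r(-38) = 246*1414 + (-⅖ + (⅕)*(-38)³) = 347844 + (-⅖ + (⅕)*(-54872)) = 347844 + (-⅖ - 54872/5) = 347844 - 54874/5 = 1684346/5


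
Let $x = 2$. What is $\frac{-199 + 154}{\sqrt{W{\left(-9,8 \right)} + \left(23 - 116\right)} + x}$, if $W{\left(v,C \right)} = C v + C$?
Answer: $- \frac{90}{161} + \frac{45 i \sqrt{157}}{161} \approx -0.55901 + 3.5022 i$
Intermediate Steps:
$W{\left(v,C \right)} = C + C v$
$\frac{-199 + 154}{\sqrt{W{\left(-9,8 \right)} + \left(23 - 116\right)} + x} = \frac{-199 + 154}{\sqrt{8 \left(1 - 9\right) + \left(23 - 116\right)} + 2} = - \frac{45}{\sqrt{8 \left(-8\right) + \left(23 - 116\right)} + 2} = - \frac{45}{\sqrt{-64 - 93} + 2} = - \frac{45}{\sqrt{-157} + 2} = - \frac{45}{i \sqrt{157} + 2} = - \frac{45}{2 + i \sqrt{157}}$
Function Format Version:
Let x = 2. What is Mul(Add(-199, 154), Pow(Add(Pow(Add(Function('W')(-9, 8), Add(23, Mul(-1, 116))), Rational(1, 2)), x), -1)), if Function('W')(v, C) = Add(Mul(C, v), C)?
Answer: Add(Rational(-90, 161), Mul(Rational(45, 161), I, Pow(157, Rational(1, 2)))) ≈ Add(-0.55901, Mul(3.5022, I))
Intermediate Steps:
Function('W')(v, C) = Add(C, Mul(C, v))
Mul(Add(-199, 154), Pow(Add(Pow(Add(Function('W')(-9, 8), Add(23, Mul(-1, 116))), Rational(1, 2)), x), -1)) = Mul(Add(-199, 154), Pow(Add(Pow(Add(Mul(8, Add(1, -9)), Add(23, Mul(-1, 116))), Rational(1, 2)), 2), -1)) = Mul(-45, Pow(Add(Pow(Add(Mul(8, -8), Add(23, -116)), Rational(1, 2)), 2), -1)) = Mul(-45, Pow(Add(Pow(Add(-64, -93), Rational(1, 2)), 2), -1)) = Mul(-45, Pow(Add(Pow(-157, Rational(1, 2)), 2), -1)) = Mul(-45, Pow(Add(Mul(I, Pow(157, Rational(1, 2))), 2), -1)) = Mul(-45, Pow(Add(2, Mul(I, Pow(157, Rational(1, 2)))), -1))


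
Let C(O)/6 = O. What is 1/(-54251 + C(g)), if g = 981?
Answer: -1/48365 ≈ -2.0676e-5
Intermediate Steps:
C(O) = 6*O
1/(-54251 + C(g)) = 1/(-54251 + 6*981) = 1/(-54251 + 5886) = 1/(-48365) = -1/48365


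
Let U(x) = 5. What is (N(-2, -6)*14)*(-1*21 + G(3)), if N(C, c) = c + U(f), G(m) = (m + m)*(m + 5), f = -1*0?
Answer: -378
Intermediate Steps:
f = 0
G(m) = 2*m*(5 + m) (G(m) = (2*m)*(5 + m) = 2*m*(5 + m))
N(C, c) = 5 + c (N(C, c) = c + 5 = 5 + c)
(N(-2, -6)*14)*(-1*21 + G(3)) = ((5 - 6)*14)*(-1*21 + 2*3*(5 + 3)) = (-1*14)*(-21 + 2*3*8) = -14*(-21 + 48) = -14*27 = -378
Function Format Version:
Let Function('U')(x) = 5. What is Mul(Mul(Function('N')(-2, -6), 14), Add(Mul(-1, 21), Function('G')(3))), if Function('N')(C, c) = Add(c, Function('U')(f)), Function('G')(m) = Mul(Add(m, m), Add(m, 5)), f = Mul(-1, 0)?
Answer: -378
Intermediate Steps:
f = 0
Function('G')(m) = Mul(2, m, Add(5, m)) (Function('G')(m) = Mul(Mul(2, m), Add(5, m)) = Mul(2, m, Add(5, m)))
Function('N')(C, c) = Add(5, c) (Function('N')(C, c) = Add(c, 5) = Add(5, c))
Mul(Mul(Function('N')(-2, -6), 14), Add(Mul(-1, 21), Function('G')(3))) = Mul(Mul(Add(5, -6), 14), Add(Mul(-1, 21), Mul(2, 3, Add(5, 3)))) = Mul(Mul(-1, 14), Add(-21, Mul(2, 3, 8))) = Mul(-14, Add(-21, 48)) = Mul(-14, 27) = -378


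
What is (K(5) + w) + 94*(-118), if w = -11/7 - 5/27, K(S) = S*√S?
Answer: -2096720/189 + 5*√5 ≈ -11083.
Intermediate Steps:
K(S) = S^(3/2)
w = -332/189 (w = -11*⅐ - 5*1/27 = -11/7 - 5/27 = -332/189 ≈ -1.7566)
(K(5) + w) + 94*(-118) = (5^(3/2) - 332/189) + 94*(-118) = (5*√5 - 332/189) - 11092 = (-332/189 + 5*√5) - 11092 = -2096720/189 + 5*√5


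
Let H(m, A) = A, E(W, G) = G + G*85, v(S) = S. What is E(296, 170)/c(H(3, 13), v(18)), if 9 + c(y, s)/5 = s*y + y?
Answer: 86/7 ≈ 12.286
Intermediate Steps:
E(W, G) = 86*G (E(W, G) = G + 85*G = 86*G)
c(y, s) = -45 + 5*y + 5*s*y (c(y, s) = -45 + 5*(s*y + y) = -45 + 5*(y + s*y) = -45 + (5*y + 5*s*y) = -45 + 5*y + 5*s*y)
E(296, 170)/c(H(3, 13), v(18)) = (86*170)/(-45 + 5*13 + 5*18*13) = 14620/(-45 + 65 + 1170) = 14620/1190 = 14620*(1/1190) = 86/7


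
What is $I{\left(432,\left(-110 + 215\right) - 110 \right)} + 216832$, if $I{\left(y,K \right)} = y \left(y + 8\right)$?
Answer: $406912$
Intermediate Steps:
$I{\left(y,K \right)} = y \left(8 + y\right)$
$I{\left(432,\left(-110 + 215\right) - 110 \right)} + 216832 = 432 \left(8 + 432\right) + 216832 = 432 \cdot 440 + 216832 = 190080 + 216832 = 406912$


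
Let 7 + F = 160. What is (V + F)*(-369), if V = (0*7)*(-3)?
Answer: -56457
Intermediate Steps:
F = 153 (F = -7 + 160 = 153)
V = 0 (V = 0*(-3) = 0)
(V + F)*(-369) = (0 + 153)*(-369) = 153*(-369) = -56457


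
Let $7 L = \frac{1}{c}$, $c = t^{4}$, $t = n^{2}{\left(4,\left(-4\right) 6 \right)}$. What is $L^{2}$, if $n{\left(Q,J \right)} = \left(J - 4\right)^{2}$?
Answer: $\frac{1}{998281638080293452596945640007703682371219881984} \approx 1.0017 \cdot 10^{-48}$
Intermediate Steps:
$n{\left(Q,J \right)} = \left(-4 + J\right)^{2}$
$t = 614656$ ($t = \left(\left(-4 - 24\right)^{2}\right)^{2} = \left(\left(-28\right)^{2}\right)^{2} = 784^{2} = 614656$)
$c = 142734349946674946768896$ ($c = 614656^{4} = 142734349946674946768896$)
$L = \frac{1}{999140449626724627382272}$ ($L = \frac{1}{7 \cdot 142734349946674946768896} = \frac{1}{7} \cdot \frac{1}{142734349946674946768896} = \frac{1}{999140449626724627382272} \approx 1.0009 \cdot 10^{-24}$)
$L^{2} = \left(\frac{1}{999140449626724627382272}\right)^{2} = \frac{1}{998281638080293452596945640007703682371219881984}$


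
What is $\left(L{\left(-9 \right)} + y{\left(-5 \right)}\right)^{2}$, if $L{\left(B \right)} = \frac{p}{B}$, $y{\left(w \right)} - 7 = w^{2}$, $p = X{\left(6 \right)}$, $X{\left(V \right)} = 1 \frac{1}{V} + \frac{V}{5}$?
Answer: $\frac{73942801}{72900} \approx 1014.3$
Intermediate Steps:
$X{\left(V \right)} = \frac{1}{V} + \frac{V}{5}$ ($X{\left(V \right)} = \frac{1}{V} + V \frac{1}{5} = \frac{1}{V} + \frac{V}{5}$)
$p = \frac{41}{30}$ ($p = \frac{1}{6} + \frac{1}{5} \cdot 6 = \frac{1}{6} + \frac{6}{5} = \frac{41}{30} \approx 1.3667$)
$y{\left(w \right)} = 7 + w^{2}$
$L{\left(B \right)} = \frac{41}{30 B}$
$\left(L{\left(-9 \right)} + y{\left(-5 \right)}\right)^{2} = \left(\frac{41}{30 \left(-9\right)} + \left(7 + \left(-5\right)^{2}\right)\right)^{2} = \left(\frac{41}{30} \left(- \frac{1}{9}\right) + \left(7 + 25\right)\right)^{2} = \left(- \frac{41}{270} + 32\right)^{2} = \left(\frac{8599}{270}\right)^{2} = \frac{73942801}{72900}$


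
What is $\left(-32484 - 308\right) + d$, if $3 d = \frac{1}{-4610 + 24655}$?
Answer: $- \frac{1971946919}{60135} \approx -32792.0$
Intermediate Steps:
$d = \frac{1}{60135}$ ($d = \frac{1}{3 \left(-4610 + 24655\right)} = \frac{1}{3 \cdot 20045} = \frac{1}{3} \cdot \frac{1}{20045} = \frac{1}{60135} \approx 1.6629 \cdot 10^{-5}$)
$\left(-32484 - 308\right) + d = \left(-32484 - 308\right) + \frac{1}{60135} = -32792 + \frac{1}{60135} = - \frac{1971946919}{60135}$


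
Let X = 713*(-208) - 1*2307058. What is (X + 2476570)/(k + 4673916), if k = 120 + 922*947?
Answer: 10604/2773585 ≈ 0.0038232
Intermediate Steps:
k = 873254 (k = 120 + 873134 = 873254)
X = -2455362 (X = -148304 - 2307058 = -2455362)
(X + 2476570)/(k + 4673916) = (-2455362 + 2476570)/(873254 + 4673916) = 21208/5547170 = 21208*(1/5547170) = 10604/2773585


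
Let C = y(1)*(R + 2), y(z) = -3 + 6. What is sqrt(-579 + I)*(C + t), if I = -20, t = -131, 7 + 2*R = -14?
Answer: -313*I*sqrt(599)/2 ≈ -3830.3*I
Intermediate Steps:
R = -21/2 (R = -7/2 + (1/2)*(-14) = -7/2 - 7 = -21/2 ≈ -10.500)
y(z) = 3
C = -51/2 (C = 3*(-21/2 + 2) = 3*(-17/2) = -51/2 ≈ -25.500)
sqrt(-579 + I)*(C + t) = sqrt(-579 - 20)*(-51/2 - 131) = sqrt(-599)*(-313/2) = (I*sqrt(599))*(-313/2) = -313*I*sqrt(599)/2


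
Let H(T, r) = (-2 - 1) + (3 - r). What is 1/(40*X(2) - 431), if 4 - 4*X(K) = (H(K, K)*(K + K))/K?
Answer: -1/351 ≈ -0.0028490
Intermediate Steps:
H(T, r) = -r (H(T, r) = -3 + (3 - r) = -r)
X(K) = 1 + K/2 (X(K) = 1 - (-K)*(K + K)/(4*K) = 1 - (-K)*(2*K)/(4*K) = 1 - (-2*K**2)/(4*K) = 1 - (-1)*K/2 = 1 + K/2)
1/(40*X(2) - 431) = 1/(40*(1 + (1/2)*2) - 431) = 1/(40*(1 + 1) - 431) = 1/(40*2 - 431) = 1/(80 - 431) = 1/(-351) = -1/351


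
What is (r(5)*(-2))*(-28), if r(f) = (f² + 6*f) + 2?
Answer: 3192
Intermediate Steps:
r(f) = 2 + f² + 6*f
(r(5)*(-2))*(-28) = ((2 + 5² + 6*5)*(-2))*(-28) = ((2 + 25 + 30)*(-2))*(-28) = (57*(-2))*(-28) = -114*(-28) = 3192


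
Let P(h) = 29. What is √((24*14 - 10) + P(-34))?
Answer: √355 ≈ 18.841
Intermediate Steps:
√((24*14 - 10) + P(-34)) = √((24*14 - 10) + 29) = √((336 - 10) + 29) = √(326 + 29) = √355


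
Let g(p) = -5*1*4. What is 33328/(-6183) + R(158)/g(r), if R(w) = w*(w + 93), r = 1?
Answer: -122935987/61830 ≈ -1988.3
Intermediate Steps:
g(p) = -20 (g(p) = -5*4 = -20)
R(w) = w*(93 + w)
33328/(-6183) + R(158)/g(r) = 33328/(-6183) + (158*(93 + 158))/(-20) = 33328*(-1/6183) + (158*251)*(-1/20) = -33328/6183 + 39658*(-1/20) = -33328/6183 - 19829/10 = -122935987/61830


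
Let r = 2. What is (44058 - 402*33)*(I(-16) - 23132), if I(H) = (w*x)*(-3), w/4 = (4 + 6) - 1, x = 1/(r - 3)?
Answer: -708955008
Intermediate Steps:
x = -1 (x = 1/(2 - 3) = 1/(-1) = -1)
w = 36 (w = 4*((4 + 6) - 1) = 4*(10 - 1) = 4*9 = 36)
I(H) = 108 (I(H) = (36*(-1))*(-3) = -36*(-3) = 108)
(44058 - 402*33)*(I(-16) - 23132) = (44058 - 402*33)*(108 - 23132) = (44058 - 13266)*(-23024) = 30792*(-23024) = -708955008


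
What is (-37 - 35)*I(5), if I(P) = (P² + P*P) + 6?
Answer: -4032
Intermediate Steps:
I(P) = 6 + 2*P² (I(P) = (P² + P²) + 6 = 2*P² + 6 = 6 + 2*P²)
(-37 - 35)*I(5) = (-37 - 35)*(6 + 2*5²) = -72*(6 + 2*25) = -72*(6 + 50) = -72*56 = -4032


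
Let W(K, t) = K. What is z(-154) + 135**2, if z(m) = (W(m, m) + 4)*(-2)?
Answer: 18525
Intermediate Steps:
z(m) = -8 - 2*m (z(m) = (m + 4)*(-2) = (4 + m)*(-2) = -8 - 2*m)
z(-154) + 135**2 = (-8 - 2*(-154)) + 135**2 = (-8 + 308) + 18225 = 300 + 18225 = 18525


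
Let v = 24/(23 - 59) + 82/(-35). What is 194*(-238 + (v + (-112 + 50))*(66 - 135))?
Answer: 28841592/35 ≈ 8.2405e+5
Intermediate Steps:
v = -316/105 (v = 24/(-36) + 82*(-1/35) = 24*(-1/36) - 82/35 = -⅔ - 82/35 = -316/105 ≈ -3.0095)
194*(-238 + (v + (-112 + 50))*(66 - 135)) = 194*(-238 + (-316/105 + (-112 + 50))*(66 - 135)) = 194*(-238 + (-316/105 - 62)*(-69)) = 194*(-238 - 6826/105*(-69)) = 194*(-238 + 156998/35) = 194*(148668/35) = 28841592/35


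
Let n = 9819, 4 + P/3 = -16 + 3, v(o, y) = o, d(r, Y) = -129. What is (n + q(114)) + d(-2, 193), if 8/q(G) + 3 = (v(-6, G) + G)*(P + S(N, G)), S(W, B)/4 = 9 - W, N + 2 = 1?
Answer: 11540782/1191 ≈ 9690.0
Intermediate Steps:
N = -1 (N = -2 + 1 = -1)
S(W, B) = 36 - 4*W (S(W, B) = 4*(9 - W) = 36 - 4*W)
P = -51 (P = -12 + 3*(-16 + 3) = -12 + 3*(-13) = -12 - 39 = -51)
q(G) = 8/(63 - 11*G) (q(G) = 8/(-3 + (-6 + G)*(-51 + (36 - 4*(-1)))) = 8/(-3 + (-6 + G)*(-51 + (36 + 4))) = 8/(-3 + (-6 + G)*(-51 + 40)) = 8/(-3 + (-6 + G)*(-11)) = 8/(-3 + (66 - 11*G)) = 8/(63 - 11*G))
(n + q(114)) + d(-2, 193) = (9819 + 8/(63 - 11*114)) - 129 = (9819 + 8/(63 - 1254)) - 129 = (9819 + 8/(-1191)) - 129 = (9819 + 8*(-1/1191)) - 129 = (9819 - 8/1191) - 129 = 11694421/1191 - 129 = 11540782/1191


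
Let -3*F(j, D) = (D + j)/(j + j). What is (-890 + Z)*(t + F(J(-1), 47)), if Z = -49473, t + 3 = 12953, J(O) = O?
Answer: -1957760899/3 ≈ -6.5259e+8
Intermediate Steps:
t = 12950 (t = -3 + 12953 = 12950)
F(j, D) = -(D + j)/(6*j) (F(j, D) = -(D + j)/(3*(j + j)) = -(D + j)/(3*(2*j)) = -(D + j)*1/(2*j)/3 = -(D + j)/(6*j))
(-890 + Z)*(t + F(J(-1), 47)) = (-890 - 49473)*(12950 + (⅙)*(-1*47 - 1*(-1))/(-1)) = -50363*(12950 + (⅙)*(-1)*(-47 + 1)) = -50363*(12950 + (⅙)*(-1)*(-46)) = -50363*(12950 + 23/3) = -50363*38873/3 = -1957760899/3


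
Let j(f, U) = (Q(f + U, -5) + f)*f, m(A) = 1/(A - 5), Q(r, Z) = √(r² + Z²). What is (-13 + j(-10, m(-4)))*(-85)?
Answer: -7395 + 850*√10306/9 ≈ 2192.9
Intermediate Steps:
Q(r, Z) = √(Z² + r²)
m(A) = 1/(-5 + A)
j(f, U) = f*(f + √(25 + (U + f)²)) (j(f, U) = (√((-5)² + (f + U)²) + f)*f = (√(25 + (U + f)²) + f)*f = (f + √(25 + (U + f)²))*f = f*(f + √(25 + (U + f)²)))
(-13 + j(-10, m(-4)))*(-85) = (-13 - 10*(-10 + √(25 + (1/(-5 - 4) - 10)²)))*(-85) = (-13 - 10*(-10 + √(25 + (1/(-9) - 10)²)))*(-85) = (-13 - 10*(-10 + √(25 + (-⅑ - 10)²)))*(-85) = (-13 - 10*(-10 + √(25 + (-91/9)²)))*(-85) = (-13 - 10*(-10 + √(25 + 8281/81)))*(-85) = (-13 - 10*(-10 + √(10306/81)))*(-85) = (-13 - 10*(-10 + √10306/9))*(-85) = (-13 + (100 - 10*√10306/9))*(-85) = (87 - 10*√10306/9)*(-85) = -7395 + 850*√10306/9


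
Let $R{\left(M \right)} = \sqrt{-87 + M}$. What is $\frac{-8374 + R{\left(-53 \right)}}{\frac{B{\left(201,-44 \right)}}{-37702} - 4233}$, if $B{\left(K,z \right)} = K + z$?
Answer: $\frac{315716548}{159592723} - \frac{75404 i \sqrt{35}}{159592723} \approx 1.9783 - 0.0027952 i$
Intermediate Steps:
$\frac{-8374 + R{\left(-53 \right)}}{\frac{B{\left(201,-44 \right)}}{-37702} - 4233} = \frac{-8374 + \sqrt{-87 - 53}}{\frac{201 - 44}{-37702} - 4233} = \frac{-8374 + \sqrt{-140}}{157 \left(- \frac{1}{37702}\right) - 4233} = \frac{-8374 + 2 i \sqrt{35}}{- \frac{157}{37702} - 4233} = \frac{-8374 + 2 i \sqrt{35}}{- \frac{159592723}{37702}} = \left(-8374 + 2 i \sqrt{35}\right) \left(- \frac{37702}{159592723}\right) = \frac{315716548}{159592723} - \frac{75404 i \sqrt{35}}{159592723}$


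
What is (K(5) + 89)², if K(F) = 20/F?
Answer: 8649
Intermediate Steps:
(K(5) + 89)² = (20/5 + 89)² = (20*(⅕) + 89)² = (4 + 89)² = 93² = 8649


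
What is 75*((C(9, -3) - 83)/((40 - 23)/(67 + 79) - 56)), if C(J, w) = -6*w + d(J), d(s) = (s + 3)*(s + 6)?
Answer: -1259250/8159 ≈ -154.34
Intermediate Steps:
d(s) = (3 + s)*(6 + s)
C(J, w) = 18 + J² - 6*w + 9*J (C(J, w) = -6*w + (18 + J² + 9*J) = 18 + J² - 6*w + 9*J)
75*((C(9, -3) - 83)/((40 - 23)/(67 + 79) - 56)) = 75*(((18 + 9² - 6*(-3) + 9*9) - 83)/((40 - 23)/(67 + 79) - 56)) = 75*(((18 + 81 + 18 + 81) - 83)/(17/146 - 56)) = 75*((198 - 83)/(17*(1/146) - 56)) = 75*(115/(17/146 - 56)) = 75*(115/(-8159/146)) = 75*(115*(-146/8159)) = 75*(-16790/8159) = -1259250/8159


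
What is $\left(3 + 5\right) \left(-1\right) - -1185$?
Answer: $1177$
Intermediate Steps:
$\left(3 + 5\right) \left(-1\right) - -1185 = 8 \left(-1\right) + 1185 = -8 + 1185 = 1177$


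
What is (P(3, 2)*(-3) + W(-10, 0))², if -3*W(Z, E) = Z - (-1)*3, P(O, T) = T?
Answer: 121/9 ≈ 13.444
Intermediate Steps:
W(Z, E) = -1 - Z/3 (W(Z, E) = -(Z - (-1)*3)/3 = -(Z - 1*(-3))/3 = -(Z + 3)/3 = -(3 + Z)/3 = -1 - Z/3)
(P(3, 2)*(-3) + W(-10, 0))² = (2*(-3) + (-1 - ⅓*(-10)))² = (-6 + (-1 + 10/3))² = (-6 + 7/3)² = (-11/3)² = 121/9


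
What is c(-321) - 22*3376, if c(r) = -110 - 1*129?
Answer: -74511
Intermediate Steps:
c(r) = -239 (c(r) = -110 - 129 = -239)
c(-321) - 22*3376 = -239 - 22*3376 = -239 - 1*74272 = -239 - 74272 = -74511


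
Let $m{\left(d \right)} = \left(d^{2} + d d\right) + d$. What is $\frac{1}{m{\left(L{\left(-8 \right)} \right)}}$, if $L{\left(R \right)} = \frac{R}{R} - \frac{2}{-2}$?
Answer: $\frac{1}{10} \approx 0.1$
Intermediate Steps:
$L{\left(R \right)} = 2$ ($L{\left(R \right)} = 1 - -1 = 1 + 1 = 2$)
$m{\left(d \right)} = d + 2 d^{2}$ ($m{\left(d \right)} = \left(d^{2} + d^{2}\right) + d = 2 d^{2} + d = d + 2 d^{2}$)
$\frac{1}{m{\left(L{\left(-8 \right)} \right)}} = \frac{1}{2 \left(1 + 2 \cdot 2\right)} = \frac{1}{2 \left(1 + 4\right)} = \frac{1}{2 \cdot 5} = \frac{1}{10}$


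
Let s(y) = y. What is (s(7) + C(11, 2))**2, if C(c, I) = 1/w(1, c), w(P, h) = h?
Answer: 6084/121 ≈ 50.281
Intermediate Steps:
C(c, I) = 1/c
(s(7) + C(11, 2))**2 = (7 + 1/11)**2 = (78/11)**2 = 6084/121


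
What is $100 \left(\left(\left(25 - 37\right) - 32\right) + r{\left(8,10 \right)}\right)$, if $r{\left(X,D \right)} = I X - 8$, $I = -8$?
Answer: $-11600$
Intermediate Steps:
$r{\left(X,D \right)} = -8 - 8 X$ ($r{\left(X,D \right)} = - 8 X - 8 = -8 - 8 X$)
$100 \left(\left(\left(25 - 37\right) - 32\right) + r{\left(8,10 \right)}\right) = 100 \left(\left(\left(25 - 37\right) - 32\right) - 72\right) = 100 \left(\left(-12 - 32\right) - 72\right) = 100 \left(-44 - 72\right) = 100 \left(-116\right) = -11600$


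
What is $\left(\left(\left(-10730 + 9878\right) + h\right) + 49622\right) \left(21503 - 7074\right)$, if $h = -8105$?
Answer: $586755285$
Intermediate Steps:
$\left(\left(\left(-10730 + 9878\right) + h\right) + 49622\right) \left(21503 - 7074\right) = \left(\left(\left(-10730 + 9878\right) - 8105\right) + 49622\right) \left(21503 - 7074\right) = \left(\left(-852 - 8105\right) + 49622\right) 14429 = \left(-8957 + 49622\right) 14429 = 40665 \cdot 14429 = 586755285$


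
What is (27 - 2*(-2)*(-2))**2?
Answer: 361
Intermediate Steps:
(27 - 2*(-2)*(-2))**2 = (27 + 4*(-2))**2 = (27 - 8)**2 = 19**2 = 361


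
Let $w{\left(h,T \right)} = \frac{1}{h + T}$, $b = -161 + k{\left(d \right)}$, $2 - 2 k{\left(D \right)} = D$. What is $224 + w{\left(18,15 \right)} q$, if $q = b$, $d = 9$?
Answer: $\frac{14455}{66} \approx 219.02$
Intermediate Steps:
$k{\left(D \right)} = 1 - \frac{D}{2}$
$b = - \frac{329}{2}$ ($b = -161 + \left(1 - \frac{9}{2}\right) = -161 - \frac{7}{2} = - \frac{329}{2} \approx -164.5$)
$w{\left(h,T \right)} = \frac{1}{T + h}$
$q = - \frac{329}{2} \approx -164.5$
$224 + w{\left(18,15 \right)} q = 224 + \frac{1}{15 + 18} \left(- \frac{329}{2}\right) = 224 + \frac{1}{33} \left(- \frac{329}{2}\right) = 224 - \frac{329}{66} = \frac{14455}{66}$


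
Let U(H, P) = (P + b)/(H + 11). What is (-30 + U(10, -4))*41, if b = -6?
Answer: -26240/21 ≈ -1249.5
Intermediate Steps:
U(H, P) = (-6 + P)/(11 + H) (U(H, P) = (P - 6)/(H + 11) = (-6 + P)/(11 + H))
(-30 + U(10, -4))*41 = (-30 + (-6 - 4)/(11 + 10))*41 = (-30 - 10/21)*41 = -640/21*41 = -26240/21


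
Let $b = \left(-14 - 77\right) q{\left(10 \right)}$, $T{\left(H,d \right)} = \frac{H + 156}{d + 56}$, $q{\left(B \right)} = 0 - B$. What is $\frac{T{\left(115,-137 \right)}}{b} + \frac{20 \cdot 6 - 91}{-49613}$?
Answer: $- \frac{15582713}{3656974230} \approx -0.0042611$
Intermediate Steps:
$q{\left(B \right)} = - B$
$T{\left(H,d \right)} = \frac{156 + H}{56 + d}$
$b = 910$ ($b = \left(-14 - 77\right) \left(\left(-1\right) 10\right) = \left(-91\right) \left(-10\right) = 910$)
$\frac{T{\left(115,-137 \right)}}{b} + \frac{20 \cdot 6 - 91}{-49613} = \frac{\frac{1}{56 - 137} \left(156 + 115\right)}{910} + \frac{20 \cdot 6 - 91}{-49613} = \frac{1}{-81} \cdot 271 \cdot \frac{1}{910} + \left(120 - 91\right) \left(- \frac{1}{49613}\right) = \left(- \frac{1}{81}\right) 271 \cdot \frac{1}{910} + 29 \left(- \frac{1}{49613}\right) = \left(- \frac{271}{81}\right) \frac{1}{910} - \frac{29}{49613} = - \frac{271}{73710} - \frac{29}{49613} = - \frac{15582713}{3656974230}$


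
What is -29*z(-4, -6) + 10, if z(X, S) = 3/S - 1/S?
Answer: 59/3 ≈ 19.667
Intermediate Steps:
z(X, S) = 2/S
-29*z(-4, -6) + 10 = -58/(-6) + 10 = -58*(-1)/6 + 10 = -29*(-1/3) + 10 = 29/3 + 10 = 59/3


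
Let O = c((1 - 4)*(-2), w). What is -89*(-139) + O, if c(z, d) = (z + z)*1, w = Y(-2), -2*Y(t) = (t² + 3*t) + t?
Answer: 12383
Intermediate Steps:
Y(t) = -2*t - t²/2 (Y(t) = -((t² + 3*t) + t)/2 = -(t² + 4*t)/2 = -2*t - t²/2)
w = 2 (w = -½*(-2)*(4 - 2) = -½*(-2)*2 = 2)
c(z, d) = 2*z (c(z, d) = (2*z)*1 = 2*z)
O = 12 (O = 2*((1 - 4)*(-2)) = 2*(-3*(-2)) = 2*6 = 12)
-89*(-139) + O = -89*(-139) + 12 = 12371 + 12 = 12383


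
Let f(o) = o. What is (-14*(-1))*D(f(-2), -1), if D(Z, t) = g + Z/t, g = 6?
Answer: 112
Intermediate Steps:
D(Z, t) = 6 + Z/t
(-14*(-1))*D(f(-2), -1) = (-14*(-1))*(6 - 2/(-1)) = 14*(6 - 2*(-1)) = 14*(6 + 2) = 14*8 = 112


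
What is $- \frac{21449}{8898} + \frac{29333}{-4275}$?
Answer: $- \frac{117566503}{12679650} \approx -9.2721$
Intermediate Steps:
$- \frac{21449}{8898} + \frac{29333}{-4275} = \left(-21449\right) \frac{1}{8898} + 29333 \left(- \frac{1}{4275}\right) = - \frac{21449}{8898} - \frac{29333}{4275} = - \frac{117566503}{12679650}$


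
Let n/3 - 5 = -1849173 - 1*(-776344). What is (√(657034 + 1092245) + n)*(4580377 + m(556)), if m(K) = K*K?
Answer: -15736760684136 + 4889513*√1749279 ≈ -1.5730e+13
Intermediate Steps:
n = -3218472 (n = 15 + 3*(-1849173 - 1*(-776344)) = 15 + 3*(-1849173 + 776344) = 15 + 3*(-1072829) = 15 - 3218487 = -3218472)
m(K) = K²
(√(657034 + 1092245) + n)*(4580377 + m(556)) = (√(657034 + 1092245) - 3218472)*(4580377 + 556²) = (√1749279 - 3218472)*(4580377 + 309136) = (-3218472 + √1749279)*4889513 = -15736760684136 + 4889513*√1749279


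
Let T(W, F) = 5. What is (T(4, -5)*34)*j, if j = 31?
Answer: 5270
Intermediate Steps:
(T(4, -5)*34)*j = (5*34)*31 = 170*31 = 5270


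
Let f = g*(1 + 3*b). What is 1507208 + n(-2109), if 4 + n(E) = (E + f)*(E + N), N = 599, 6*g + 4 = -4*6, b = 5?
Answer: 14413622/3 ≈ 4.8045e+6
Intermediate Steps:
g = -14/3 (g = -⅔ + (-4*6)/6 = -⅔ + (⅙)*(-24) = -⅔ - 4 = -14/3 ≈ -4.6667)
f = -224/3 (f = -14*(1 + 3*5)/3 = -14*(1 + 15)/3 = -14/3*16 = -224/3 ≈ -74.667)
n(E) = -4 + (599 + E)*(-224/3 + E) (n(E) = -4 + (E - 224/3)*(E + 599) = -4 + (-224/3 + E)*(599 + E) = -4 + (599 + E)*(-224/3 + E))
1507208 + n(-2109) = 1507208 + (-134188/3 + (-2109)² + (1573/3)*(-2109)) = 1507208 + (-134188/3 + 4447881 - 1105819) = 1507208 + 9891998/3 = 14413622/3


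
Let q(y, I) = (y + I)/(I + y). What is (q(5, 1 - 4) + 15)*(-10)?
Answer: -160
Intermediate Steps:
q(y, I) = 1 (q(y, I) = (I + y)/(I + y) = 1)
(q(5, 1 - 4) + 15)*(-10) = (1 + 15)*(-10) = 16*(-10) = -160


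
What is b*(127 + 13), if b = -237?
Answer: -33180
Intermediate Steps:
b*(127 + 13) = -237*(127 + 13) = -237*140 = -33180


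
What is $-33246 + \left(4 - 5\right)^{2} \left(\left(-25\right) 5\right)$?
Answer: $-33371$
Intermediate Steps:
$-33246 + \left(4 - 5\right)^{2} \left(\left(-25\right) 5\right) = -33246 + \left(-1\right)^{2} \left(-125\right) = -33246 + 1 \left(-125\right) = -33246 - 125 = -33371$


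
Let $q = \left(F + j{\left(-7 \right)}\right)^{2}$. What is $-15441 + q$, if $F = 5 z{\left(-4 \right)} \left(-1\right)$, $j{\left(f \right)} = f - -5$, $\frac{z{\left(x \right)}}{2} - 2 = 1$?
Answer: $-14417$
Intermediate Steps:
$z{\left(x \right)} = 6$ ($z{\left(x \right)} = 4 + 2 \cdot 1 = 4 + 2 = 6$)
$j{\left(f \right)} = 5 + f$ ($j{\left(f \right)} = f + 5 = 5 + f$)
$F = -30$ ($F = 5 \cdot 6 \left(-1\right) = 30 \left(-1\right) = -30$)
$q = 1024$ ($q = \left(-30 + \left(5 - 7\right)\right)^{2} = \left(-30 - 2\right)^{2} = \left(-32\right)^{2} = 1024$)
$-15441 + q = -15441 + 1024 = -14417$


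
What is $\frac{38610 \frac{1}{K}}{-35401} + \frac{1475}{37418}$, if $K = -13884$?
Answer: $\frac{2328263615}{58946240501} \approx 0.039498$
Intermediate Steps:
$\frac{38610 \frac{1}{K}}{-35401} + \frac{1475}{37418} = \frac{38610 \frac{1}{-13884}}{-35401} + \frac{1475}{37418} = 38610 \left(- \frac{1}{13884}\right) \left(- \frac{1}{35401}\right) + 1475 \cdot \frac{1}{37418} = \left(- \frac{495}{178}\right) \left(- \frac{1}{35401}\right) + \frac{1475}{37418} = \frac{495}{6301378} + \frac{1475}{37418} = \frac{2328263615}{58946240501}$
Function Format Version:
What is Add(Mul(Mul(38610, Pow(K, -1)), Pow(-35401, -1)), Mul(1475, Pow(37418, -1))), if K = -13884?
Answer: Rational(2328263615, 58946240501) ≈ 0.039498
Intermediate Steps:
Add(Mul(Mul(38610, Pow(K, -1)), Pow(-35401, -1)), Mul(1475, Pow(37418, -1))) = Add(Mul(Mul(38610, Pow(-13884, -1)), Pow(-35401, -1)), Mul(1475, Pow(37418, -1))) = Add(Mul(Mul(38610, Rational(-1, 13884)), Rational(-1, 35401)), Mul(1475, Rational(1, 37418))) = Add(Mul(Rational(-495, 178), Rational(-1, 35401)), Rational(1475, 37418)) = Add(Rational(495, 6301378), Rational(1475, 37418)) = Rational(2328263615, 58946240501)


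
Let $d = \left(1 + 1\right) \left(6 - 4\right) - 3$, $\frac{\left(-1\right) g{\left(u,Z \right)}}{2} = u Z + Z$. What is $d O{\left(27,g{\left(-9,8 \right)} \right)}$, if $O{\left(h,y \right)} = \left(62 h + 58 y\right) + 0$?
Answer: $9098$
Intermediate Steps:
$g{\left(u,Z \right)} = - 2 Z - 2 Z u$ ($g{\left(u,Z \right)} = - 2 \left(u Z + Z\right) = - 2 \left(Z u + Z\right) = - 2 \left(Z + Z u\right) = - 2 Z - 2 Z u$)
$O{\left(h,y \right)} = 58 y + 62 h$ ($O{\left(h,y \right)} = \left(58 y + 62 h\right) + 0 = 58 y + 62 h$)
$d = 1$ ($d = 2 \cdot 2 - 3 = 4 - 3 = 1$)
$d O{\left(27,g{\left(-9,8 \right)} \right)} = 1 \left(58 \left(\left(-2\right) 8 \left(1 - 9\right)\right) + 62 \cdot 27\right) = 1 \left(58 \left(\left(-2\right) 8 \left(-8\right)\right) + 1674\right) = 1 \left(58 \cdot 128 + 1674\right) = 1 \left(7424 + 1674\right) = 1 \cdot 9098 = 9098$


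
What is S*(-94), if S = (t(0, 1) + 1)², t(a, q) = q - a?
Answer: -376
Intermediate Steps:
S = 4 (S = ((1 - 1*0) + 1)² = ((1 + 0) + 1)² = (1 + 1)² = 2² = 4)
S*(-94) = 4*(-94) = -376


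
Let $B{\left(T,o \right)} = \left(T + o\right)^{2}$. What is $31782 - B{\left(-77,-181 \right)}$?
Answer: $-34782$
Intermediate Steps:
$31782 - B{\left(-77,-181 \right)} = 31782 - \left(-77 - 181\right)^{2} = 31782 - \left(-258\right)^{2} = 31782 - 66564 = -34782$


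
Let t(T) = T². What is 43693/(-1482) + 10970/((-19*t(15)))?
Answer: -54803/1710 ≈ -32.049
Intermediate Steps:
43693/(-1482) + 10970/((-19*t(15))) = 43693/(-1482) + 10970/((-19*15²)) = 43693*(-1/1482) + 10970/((-19*225)) = -3361/114 + 10970/(-4275) = -3361/114 + 10970*(-1/4275) = -3361/114 - 2194/855 = -54803/1710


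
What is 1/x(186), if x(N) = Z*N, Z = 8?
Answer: 1/1488 ≈ 0.00067204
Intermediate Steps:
x(N) = 8*N
1/x(186) = 1/(8*186) = 1/1488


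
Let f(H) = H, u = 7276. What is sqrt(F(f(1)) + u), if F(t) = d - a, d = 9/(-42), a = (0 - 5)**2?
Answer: 3*sqrt(157906)/14 ≈ 85.151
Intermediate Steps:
a = 25 (a = (-5)**2 = 25)
d = -3/14 (d = 9*(-1/42) = -3/14 ≈ -0.21429)
F(t) = -353/14 (F(t) = -3/14 - 1*25 = -3/14 - 25 = -353/14)
sqrt(F(f(1)) + u) = sqrt(-353/14 + 7276) = sqrt(101511/14) = 3*sqrt(157906)/14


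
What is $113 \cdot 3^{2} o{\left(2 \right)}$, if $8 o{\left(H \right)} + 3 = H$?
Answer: $- \frac{1017}{8} \approx -127.13$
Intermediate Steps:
$o{\left(H \right)} = - \frac{3}{8} + \frac{H}{8}$
$113 \cdot 3^{2} o{\left(2 \right)} = 113 \cdot 3^{2} \left(- \frac{3}{8} + \frac{1}{8} \cdot 2\right) = 113 \cdot 9 \left(- \frac{3}{8} + \frac{1}{4}\right) = 113 \cdot 9 \left(- \frac{1}{8}\right) = 113 \left(- \frac{9}{8}\right) = - \frac{1017}{8}$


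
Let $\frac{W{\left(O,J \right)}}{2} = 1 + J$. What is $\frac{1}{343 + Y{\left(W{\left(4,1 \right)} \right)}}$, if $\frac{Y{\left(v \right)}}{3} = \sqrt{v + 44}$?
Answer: $\frac{343}{117217} - \frac{12 \sqrt{3}}{117217} \approx 0.0027489$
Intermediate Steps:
$W{\left(O,J \right)} = 2 + 2 J$ ($W{\left(O,J \right)} = 2 \left(1 + J\right) = 2 + 2 J$)
$Y{\left(v \right)} = 3 \sqrt{44 + v}$ ($Y{\left(v \right)} = 3 \sqrt{v + 44} = 3 \sqrt{44 + v}$)
$\frac{1}{343 + Y{\left(W{\left(4,1 \right)} \right)}} = \frac{1}{343 + 3 \sqrt{44 + \left(2 + 2 \cdot 1\right)}} = \frac{1}{343 + 3 \sqrt{44 + \left(2 + 2\right)}} = \frac{1}{343 + 3 \sqrt{44 + 4}} = \frac{1}{343 + 3 \sqrt{48}} = \frac{1}{343 + 3 \cdot 4 \sqrt{3}} = \frac{1}{343 + 12 \sqrt{3}}$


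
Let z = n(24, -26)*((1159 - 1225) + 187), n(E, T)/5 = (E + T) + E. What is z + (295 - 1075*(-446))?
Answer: 493055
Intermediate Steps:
n(E, T) = 5*T + 10*E (n(E, T) = 5*((E + T) + E) = 5*(T + 2*E) = 5*T + 10*E)
z = 13310 (z = (5*(-26) + 10*24)*((1159 - 1225) + 187) = (-130 + 240)*(-66 + 187) = 110*121 = 13310)
z + (295 - 1075*(-446)) = 13310 + (295 - 1075*(-446)) = 13310 + (295 + 479450) = 13310 + 479745 = 493055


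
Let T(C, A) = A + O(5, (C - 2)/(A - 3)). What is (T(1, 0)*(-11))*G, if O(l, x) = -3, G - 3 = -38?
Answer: -1155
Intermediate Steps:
G = -35 (G = 3 - 38 = -35)
T(C, A) = -3 + A (T(C, A) = A - 3 = -3 + A)
(T(1, 0)*(-11))*G = ((-3 + 0)*(-11))*(-35) = -3*(-11)*(-35) = 33*(-35) = -1155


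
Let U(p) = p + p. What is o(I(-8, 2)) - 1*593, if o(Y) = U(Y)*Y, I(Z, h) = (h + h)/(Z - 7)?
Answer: -133393/225 ≈ -592.86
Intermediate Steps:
U(p) = 2*p
I(Z, h) = 2*h/(-7 + Z) (I(Z, h) = (2*h)/(-7 + Z) = 2*h/(-7 + Z))
o(Y) = 2*Y² (o(Y) = (2*Y)*Y = 2*Y²)
o(I(-8, 2)) - 1*593 = 2*(2*2/(-7 - 8))² - 1*593 = 2*(2*2/(-15))² - 593 = 2*(2*2*(-1/15))² - 593 = 2*(-4/15)² - 593 = 2*(16/225) - 593 = 32/225 - 593 = -133393/225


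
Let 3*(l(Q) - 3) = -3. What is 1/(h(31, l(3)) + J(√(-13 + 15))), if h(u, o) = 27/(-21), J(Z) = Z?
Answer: 63/17 + 49*√2/17 ≈ 7.7821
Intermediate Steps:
l(Q) = 2 (l(Q) = 3 + (⅓)*(-3) = 3 - 1 = 2)
h(u, o) = -9/7 (h(u, o) = 27*(-1/21) = -9/7)
1/(h(31, l(3)) + J(√(-13 + 15))) = 1/(-9/7 + √(-13 + 15)) = 1/(-9/7 + √2)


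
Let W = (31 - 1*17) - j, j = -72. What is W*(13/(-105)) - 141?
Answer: -15923/105 ≈ -151.65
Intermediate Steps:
W = 86 (W = (31 - 1*17) - 1*(-72) = (31 - 17) + 72 = 14 + 72 = 86)
W*(13/(-105)) - 141 = 86*(13/(-105)) - 141 = 86*(13*(-1/105)) - 141 = 86*(-13/105) - 141 = -1118/105 - 141 = -15923/105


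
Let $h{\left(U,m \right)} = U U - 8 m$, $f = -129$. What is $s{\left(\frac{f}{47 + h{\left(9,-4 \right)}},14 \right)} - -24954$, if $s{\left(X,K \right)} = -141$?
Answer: $24813$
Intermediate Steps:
$h{\left(U,m \right)} = U^{2} - 8 m$
$s{\left(\frac{f}{47 + h{\left(9,-4 \right)}},14 \right)} - -24954 = -141 - -24954 = -141 + 24954 = 24813$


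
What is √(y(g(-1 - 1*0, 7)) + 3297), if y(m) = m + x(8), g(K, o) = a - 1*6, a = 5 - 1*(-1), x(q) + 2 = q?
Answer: 3*√367 ≈ 57.472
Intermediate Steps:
x(q) = -2 + q
a = 6 (a = 5 + 1 = 6)
g(K, o) = 0 (g(K, o) = 6 - 1*6 = 6 - 6 = 0)
y(m) = 6 + m (y(m) = m + (-2 + 8) = m + 6 = 6 + m)
√(y(g(-1 - 1*0, 7)) + 3297) = √((6 + 0) + 3297) = √(6 + 3297) = √3303 = 3*√367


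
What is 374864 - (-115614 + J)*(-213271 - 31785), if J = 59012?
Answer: -13870284848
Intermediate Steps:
374864 - (-115614 + J)*(-213271 - 31785) = 374864 - (-115614 + 59012)*(-213271 - 31785) = 374864 - (-56602)*(-245056) = 374864 - 1*13870659712 = 374864 - 13870659712 = -13870284848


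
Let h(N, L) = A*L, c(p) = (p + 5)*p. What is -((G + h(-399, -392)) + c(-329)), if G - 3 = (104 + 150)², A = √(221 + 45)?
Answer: -171115 + 392*√266 ≈ -1.6472e+5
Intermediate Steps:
A = √266 ≈ 16.310
c(p) = p*(5 + p) (c(p) = (5 + p)*p = p*(5 + p))
h(N, L) = L*√266 (h(N, L) = √266*L = L*√266)
G = 64519 (G = 3 + (104 + 150)² = 3 + 254² = 3 + 64516 = 64519)
-((G + h(-399, -392)) + c(-329)) = -((64519 - 392*√266) - 329*(5 - 329)) = -((64519 - 392*√266) - 329*(-324)) = -((64519 - 392*√266) + 106596) = -(171115 - 392*√266) = -171115 + 392*√266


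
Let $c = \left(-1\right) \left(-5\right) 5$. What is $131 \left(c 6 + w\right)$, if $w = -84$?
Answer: $8646$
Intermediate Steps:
$c = 25$ ($c = 5 \cdot 5 = 25$)
$131 \left(c 6 + w\right) = 131 \left(25 \cdot 6 - 84\right) = 131 \left(150 - 84\right) = 131 \cdot 66 = 8646$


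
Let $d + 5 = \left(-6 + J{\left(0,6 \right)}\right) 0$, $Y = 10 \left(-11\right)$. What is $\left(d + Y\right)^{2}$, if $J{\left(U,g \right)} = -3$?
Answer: $13225$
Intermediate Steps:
$Y = -110$
$d = -5$ ($d = -5 + \left(-6 - 3\right) 0 = -5 - 0 = -5 + 0 = -5$)
$\left(d + Y\right)^{2} = \left(-5 - 110\right)^{2} = \left(-115\right)^{2} = 13225$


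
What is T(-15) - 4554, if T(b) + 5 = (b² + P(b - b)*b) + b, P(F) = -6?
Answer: -4259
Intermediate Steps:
T(b) = -5 + b² - 5*b (T(b) = -5 + ((b² - 6*b) + b) = -5 + (b² - 5*b) = -5 + b² - 5*b)
T(-15) - 4554 = (-5 + (-15)² - 5*(-15)) - 4554 = (-5 + 225 + 75) - 4554 = 295 - 4554 = -4259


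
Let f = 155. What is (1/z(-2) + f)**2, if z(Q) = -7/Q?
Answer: 1181569/49 ≈ 24114.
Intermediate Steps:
(1/z(-2) + f)**2 = (1/(-7/(-2)) + 155)**2 = (1/(-7*(-1/2)) + 155)**2 = (1/(7/2) + 155)**2 = (2/7 + 155)**2 = (1087/7)**2 = 1181569/49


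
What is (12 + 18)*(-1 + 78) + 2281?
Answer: 4591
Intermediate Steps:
(12 + 18)*(-1 + 78) + 2281 = 30*77 + 2281 = 2310 + 2281 = 4591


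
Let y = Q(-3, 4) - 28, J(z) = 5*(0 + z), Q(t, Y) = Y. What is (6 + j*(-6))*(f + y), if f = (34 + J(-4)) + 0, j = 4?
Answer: 180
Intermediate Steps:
J(z) = 5*z
f = 14 (f = (34 + 5*(-4)) + 0 = (34 - 20) + 0 = 14 + 0 = 14)
y = -24 (y = 4 - 28 = -24)
(6 + j*(-6))*(f + y) = (6 + 4*(-6))*(14 - 24) = (6 - 24)*(-10) = -18*(-10) = 180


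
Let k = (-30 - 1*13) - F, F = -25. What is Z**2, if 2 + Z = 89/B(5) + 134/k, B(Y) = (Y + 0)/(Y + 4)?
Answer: 46022656/2025 ≈ 22727.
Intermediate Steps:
B(Y) = Y/(4 + Y)
k = -18 (k = (-30 - 1*13) - 1*(-25) = (-30 - 13) + 25 = -43 + 25 = -18)
Z = 6784/45 (Z = -2 + (89/((5/(4 + 5))) + 134/(-18)) = -2 + (89/((5/9)) + 134*(-1/18)) = -2 + (89/((5*(1/9))) - 67/9) = -2 + (89/(5/9) - 67/9) = -2 + (89*(9/5) - 67/9) = -2 + (801/5 - 67/9) = -2 + 6874/45 = 6784/45 ≈ 150.76)
Z**2 = (6784/45)**2 = 46022656/2025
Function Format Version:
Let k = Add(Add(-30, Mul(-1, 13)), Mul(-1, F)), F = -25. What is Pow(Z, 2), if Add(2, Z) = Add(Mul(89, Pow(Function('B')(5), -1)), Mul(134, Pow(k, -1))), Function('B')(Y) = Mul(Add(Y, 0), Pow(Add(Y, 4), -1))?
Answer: Rational(46022656, 2025) ≈ 22727.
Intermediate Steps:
Function('B')(Y) = Mul(Y, Pow(Add(4, Y), -1))
k = -18 (k = Add(Add(-30, Mul(-1, 13)), Mul(-1, -25)) = Add(Add(-30, -13), 25) = Add(-43, 25) = -18)
Z = Rational(6784, 45) (Z = Add(-2, Add(Mul(89, Pow(Mul(5, Pow(Add(4, 5), -1)), -1)), Mul(134, Pow(-18, -1)))) = Add(-2, Add(Mul(89, Pow(Mul(5, Pow(9, -1)), -1)), Mul(134, Rational(-1, 18)))) = Add(-2, Add(Mul(89, Pow(Mul(5, Rational(1, 9)), -1)), Rational(-67, 9))) = Add(-2, Add(Mul(89, Pow(Rational(5, 9), -1)), Rational(-67, 9))) = Add(-2, Add(Mul(89, Rational(9, 5)), Rational(-67, 9))) = Add(-2, Add(Rational(801, 5), Rational(-67, 9))) = Add(-2, Rational(6874, 45)) = Rational(6784, 45) ≈ 150.76)
Pow(Z, 2) = Pow(Rational(6784, 45), 2) = Rational(46022656, 2025)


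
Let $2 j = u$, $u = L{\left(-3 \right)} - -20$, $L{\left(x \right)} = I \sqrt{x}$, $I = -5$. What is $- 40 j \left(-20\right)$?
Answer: $8000 - 2000 i \sqrt{3} \approx 8000.0 - 3464.1 i$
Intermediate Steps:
$L{\left(x \right)} = - 5 \sqrt{x}$
$u = 20 - 5 i \sqrt{3}$ ($u = - 5 \sqrt{-3} - -20 = - 5 i \sqrt{3} + 20 = 20 - 5 i \sqrt{3} \approx 20.0 - 8.6602 i$)
$j = 10 - \frac{5 i \sqrt{3}}{2}$ ($j = \frac{20 - 5 i \sqrt{3}}{2} = 10 - \frac{5 i \sqrt{3}}{2} \approx 10.0 - 4.3301 i$)
$- 40 j \left(-20\right) = - 40 \left(10 - \frac{5 i \sqrt{3}}{2}\right) \left(-20\right) = \left(-400 + 100 i \sqrt{3}\right) \left(-20\right) = 8000 - 2000 i \sqrt{3}$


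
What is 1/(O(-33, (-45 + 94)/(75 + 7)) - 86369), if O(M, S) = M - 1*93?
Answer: -1/86495 ≈ -1.1561e-5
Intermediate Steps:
O(M, S) = -93 + M (O(M, S) = M - 93 = -93 + M)
1/(O(-33, (-45 + 94)/(75 + 7)) - 86369) = 1/((-93 - 33) - 86369) = 1/(-126 - 86369) = 1/(-86495) = -1/86495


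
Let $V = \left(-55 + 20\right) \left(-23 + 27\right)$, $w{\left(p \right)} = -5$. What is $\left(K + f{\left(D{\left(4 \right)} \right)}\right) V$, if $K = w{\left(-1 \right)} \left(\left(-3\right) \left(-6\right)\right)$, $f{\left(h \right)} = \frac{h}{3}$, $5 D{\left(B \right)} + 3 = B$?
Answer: $\frac{37772}{3} \approx 12591.0$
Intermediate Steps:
$D{\left(B \right)} = - \frac{3}{5} + \frac{B}{5}$
$V = -140$ ($V = \left(-35\right) 4 = -140$)
$f{\left(h \right)} = \frac{h}{3}$ ($f{\left(h \right)} = h \frac{1}{3} = \frac{h}{3}$)
$K = -90$ ($K = - 5 \left(\left(-3\right) \left(-6\right)\right) = \left(-5\right) 18 = -90$)
$\left(K + f{\left(D{\left(4 \right)} \right)}\right) V = \left(-90 + \frac{- \frac{3}{5} + \frac{1}{5} \cdot 4}{3}\right) \left(-140\right) = \left(-90 + \frac{- \frac{3}{5} + \frac{4}{5}}{3}\right) \left(-140\right) = \left(-90 + \frac{1}{3} \cdot \frac{1}{5}\right) \left(-140\right) = \left(-90 + \frac{1}{15}\right) \left(-140\right) = \left(- \frac{1349}{15}\right) \left(-140\right) = \frac{37772}{3}$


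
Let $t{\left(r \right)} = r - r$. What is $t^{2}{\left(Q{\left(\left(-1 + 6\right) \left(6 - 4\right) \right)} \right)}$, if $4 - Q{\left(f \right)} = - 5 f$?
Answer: $0$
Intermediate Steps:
$Q{\left(f \right)} = 4 + 5 f$ ($Q{\left(f \right)} = 4 - - 5 f = 4 + 5 f$)
$t{\left(r \right)} = 0$
$t^{2}{\left(Q{\left(\left(-1 + 6\right) \left(6 - 4\right) \right)} \right)} = 0^{2} = 0$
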